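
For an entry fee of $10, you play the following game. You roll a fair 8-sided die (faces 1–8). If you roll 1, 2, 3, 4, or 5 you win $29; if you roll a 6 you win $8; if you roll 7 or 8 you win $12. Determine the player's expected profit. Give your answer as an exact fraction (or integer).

97/8 dollars

E[payout] = (1/8)·8 + (1/4)·12 + (5/8)·29 = 177/8
Expected profit = 177/8 − 10 = 97/8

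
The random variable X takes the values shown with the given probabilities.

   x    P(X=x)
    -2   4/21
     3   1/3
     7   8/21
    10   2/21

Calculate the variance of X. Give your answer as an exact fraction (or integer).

E[X] = (4/21)·(-2) + (1/3)·3 + (8/21)·7 + (2/21)·10 = 89/21
E[X²] = (4/21)·4 + (1/3)·9 + (8/21)·49 + (2/21)·100 = 671/21
Var(X) = 671/21 − (89/21)² = 6170/441

6170/441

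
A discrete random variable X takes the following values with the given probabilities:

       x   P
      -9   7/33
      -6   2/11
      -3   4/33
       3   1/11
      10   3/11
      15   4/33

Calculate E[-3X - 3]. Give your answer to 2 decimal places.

E[-3x-3] = (7/33)·24 + (2/11)·15 + (4/33)·6 + (1/11)·(-12) + (3/11)·(-33) + (4/33)·(-48)
     = -81/11 ≈ -7.36

-7.36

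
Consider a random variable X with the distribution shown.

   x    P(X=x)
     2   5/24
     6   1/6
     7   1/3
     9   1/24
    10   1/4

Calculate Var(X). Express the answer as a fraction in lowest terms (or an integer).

E[X] = (5/24)·2 + (1/6)·6 + (1/3)·7 + (1/24)·9 + (1/4)·10 = 53/8
E[X²] = (5/24)·4 + (1/6)·36 + (1/3)·49 + (1/24)·81 + (1/4)·100 = 1237/24
Var(X) = 1237/24 − (53/8)² = 1469/192

1469/192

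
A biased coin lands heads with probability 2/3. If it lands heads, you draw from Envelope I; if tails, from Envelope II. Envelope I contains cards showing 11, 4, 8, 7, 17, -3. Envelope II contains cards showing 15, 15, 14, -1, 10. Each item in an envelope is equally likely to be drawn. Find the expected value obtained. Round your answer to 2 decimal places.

E[X | Envelope I] = (11 + 4 + 8 + 7 + 17 − 3)/6 = 22/3
E[X | Envelope II] = (15 + 15 + 14 − 1 + 10)/5 = 53/5
E[X] = (2/3)·22/3 + (1/3)·53/5 = 379/45 ≈ 8.42

8.42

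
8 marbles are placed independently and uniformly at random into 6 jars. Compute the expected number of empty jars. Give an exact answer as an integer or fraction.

Let Xⱼ=1 if jar j is empty. P(Xⱼ=1) = ((6-1)/6)^8 = 390625/1679616.
By linearity, E[#empty] = 6·390625/1679616 = 390625/279936.

390625/279936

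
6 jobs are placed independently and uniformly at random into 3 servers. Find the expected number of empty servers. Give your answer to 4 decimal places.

Let Xⱼ=1 if server j is empty. P(Xⱼ=1) = ((3-1)/3)^6 = 64/729.
By linearity, E[#empty] = 3·64/729 = 64/243.
≈ 0.2634

0.2634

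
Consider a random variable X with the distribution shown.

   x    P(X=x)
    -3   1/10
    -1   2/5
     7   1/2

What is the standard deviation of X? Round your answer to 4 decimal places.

E[X] = 14/5, E[X²] = 129/5
Var(X) = E[X²] − (E[X])² = 129/5 − 196/25 = 449/25
SD(X) = √(449/25) ≈ 4.2379

4.2379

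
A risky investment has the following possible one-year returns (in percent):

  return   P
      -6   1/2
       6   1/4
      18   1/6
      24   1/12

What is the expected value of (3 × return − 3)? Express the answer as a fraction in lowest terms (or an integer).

E[3x-3] = (1/2)·(-21) + (1/4)·15 + (1/6)·51 + (1/12)·69
     = 15/2

15/2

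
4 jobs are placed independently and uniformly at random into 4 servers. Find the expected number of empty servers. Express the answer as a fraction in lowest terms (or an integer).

81/64

Let Xⱼ=1 if server j is empty. P(Xⱼ=1) = ((4-1)/4)^4 = 81/256.
By linearity, E[#empty] = 4·81/256 = 81/64.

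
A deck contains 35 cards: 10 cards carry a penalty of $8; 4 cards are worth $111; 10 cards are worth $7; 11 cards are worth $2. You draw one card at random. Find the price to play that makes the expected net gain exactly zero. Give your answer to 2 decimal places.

E[payout] = (10/35)·(-8) + (4/35)·111 + (10/35)·7 + (11/35)·2 = 456/35
Fair fee = E[payout] = 456/35 ≈ $13.03

$13.03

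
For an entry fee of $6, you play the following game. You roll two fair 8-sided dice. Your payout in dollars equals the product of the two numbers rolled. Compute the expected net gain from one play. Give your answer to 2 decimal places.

Distribution of the product of the two numbers rolled: 1 w.p. 1/64, 2 w.p. 1/32, 3 w.p. 1/32, 4 w.p. 3/64, 5 w.p. 1/32, 6 w.p. 1/16, …
E[payout] = (1/64)·1 + (1/32)·2 + (1/32)·3 + (3/64)·4 + (1/32)·5 + (1/16)·6 + (1/32)·7 + (1/16)·8 + (1/64)·9 + (1/32)·10 + (1/16)·12 + (1/32)·14 + (1/32)·15 + (3/64)·16 + (1/32)·18 + (1/32)·20 + (1/32)·21 + (1/16)·24 + (1/64)·25 + (1/32)·28 + (1/32)·30 + (1/32)·32 + (1/32)·35 + (1/64)·36 + (1/32)·40 + (1/32)·42 + (1/32)·48 + (1/64)·49 + (1/32)·56 + (1/64)·64 = 81/4
Expected profit = 81/4 − 6 = 57/4 ≈ $14.25

$14.25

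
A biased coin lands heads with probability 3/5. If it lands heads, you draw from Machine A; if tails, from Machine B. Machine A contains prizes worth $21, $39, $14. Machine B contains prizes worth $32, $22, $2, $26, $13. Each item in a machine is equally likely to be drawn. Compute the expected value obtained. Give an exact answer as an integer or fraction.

E[X | Machine A] = (21 + 39 + 14)/3 = 74/3
E[X | Machine B] = (32 + 22 + 2 + 26 + 13)/5 = 19
E[X] = (3/5)·74/3 + (2/5)·19 = 112/5

112/5 dollars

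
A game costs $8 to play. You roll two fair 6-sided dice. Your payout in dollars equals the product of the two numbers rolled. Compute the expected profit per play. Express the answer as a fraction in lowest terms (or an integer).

17/4 dollars

Distribution of the product of the two numbers rolled: 1 w.p. 1/36, 2 w.p. 1/18, 3 w.p. 1/18, 4 w.p. 1/12, 5 w.p. 1/18, 6 w.p. 1/9, …
E[payout] = (1/36)·1 + (1/18)·2 + (1/18)·3 + (1/12)·4 + (1/18)·5 + (1/9)·6 + (1/18)·8 + (1/36)·9 + (1/18)·10 + (1/9)·12 + (1/18)·15 + (1/36)·16 + (1/18)·18 + (1/18)·20 + (1/18)·24 + (1/36)·25 + (1/18)·30 + (1/36)·36 = 49/4
Expected profit = 49/4 − 8 = 17/4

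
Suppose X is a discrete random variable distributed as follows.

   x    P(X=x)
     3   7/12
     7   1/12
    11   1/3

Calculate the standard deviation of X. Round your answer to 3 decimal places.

E[X] = 6, E[X²] = 149/3
Var(X) = E[X²] − (E[X])² = 149/3 − 36 = 41/3
SD(X) = √(41/3) ≈ 3.697

3.697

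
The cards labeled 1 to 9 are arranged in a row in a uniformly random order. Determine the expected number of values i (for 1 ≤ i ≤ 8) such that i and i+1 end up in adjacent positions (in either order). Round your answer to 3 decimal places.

1.778

For each i ∈ {1,…,8}, let Xᵢ = 1 if i and i+1 are adjacent. P(Xᵢ=1) = 2·(9−1)!/9! = 2/9.
By linearity, E[ΣXᵢ] = (8)·(2/9) = 16/9.
≈ 1.778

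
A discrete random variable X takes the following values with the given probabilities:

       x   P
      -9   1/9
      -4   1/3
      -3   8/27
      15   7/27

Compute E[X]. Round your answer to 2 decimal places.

0.67

E[X] = (1/9)·(-9) + (1/3)·(-4) + (8/27)·(-3) + (7/27)·15
     = 2/3 ≈ 0.67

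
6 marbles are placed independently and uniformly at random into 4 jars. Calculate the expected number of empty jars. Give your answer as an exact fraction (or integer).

729/1024

Let Xⱼ=1 if jar j is empty. P(Xⱼ=1) = ((4-1)/4)^6 = 729/4096.
By linearity, E[#empty] = 4·729/4096 = 729/1024.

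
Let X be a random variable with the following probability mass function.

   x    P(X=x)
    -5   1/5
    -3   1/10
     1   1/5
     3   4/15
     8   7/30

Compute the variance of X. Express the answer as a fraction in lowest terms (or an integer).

E[X] = (1/5)·(-5) + (1/10)·(-3) + (1/5)·1 + (4/15)·3 + (7/30)·8 = 47/30
E[X²] = (1/5)·25 + (1/10)·9 + (1/5)·1 + (4/15)·9 + (7/30)·64 = 703/30
Var(X) = 703/30 − (47/30)² = 18881/900

18881/900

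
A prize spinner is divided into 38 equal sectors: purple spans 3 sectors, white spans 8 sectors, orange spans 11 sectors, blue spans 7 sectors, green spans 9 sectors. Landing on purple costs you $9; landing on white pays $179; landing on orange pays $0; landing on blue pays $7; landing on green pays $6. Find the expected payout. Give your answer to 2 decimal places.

E[payout] = (3/38)·(-9) + (8/38)·179 + (11/38)·0 + (7/38)·7 + (9/38)·6 = 754/19
≈ $39.68

$39.68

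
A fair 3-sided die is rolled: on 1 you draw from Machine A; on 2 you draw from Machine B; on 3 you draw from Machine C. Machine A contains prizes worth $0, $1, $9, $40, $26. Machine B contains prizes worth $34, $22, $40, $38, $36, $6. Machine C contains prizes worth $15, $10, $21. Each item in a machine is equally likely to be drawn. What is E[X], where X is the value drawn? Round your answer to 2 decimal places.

E[X | Machine A] = (0 + 1 + 9 + 40 + 26)/5 = 76/5
E[X | Machine B] = (34 + 22 + 40 + 38 + 36 + 6)/6 = 88/3
E[X | Machine C] = (15 + 10 + 21)/3 = 46/3
E[X] = (1/3)·76/5 + (1/3)·88/3 + (1/3)·46/3 = 898/45 ≈ 19.96

$19.96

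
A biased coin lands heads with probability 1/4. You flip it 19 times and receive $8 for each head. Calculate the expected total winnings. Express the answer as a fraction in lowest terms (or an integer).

$38

E[#heads] = 19·1/4 = 19/4 (linearity over flips).
E[winnings] = 8·19/4 = 38.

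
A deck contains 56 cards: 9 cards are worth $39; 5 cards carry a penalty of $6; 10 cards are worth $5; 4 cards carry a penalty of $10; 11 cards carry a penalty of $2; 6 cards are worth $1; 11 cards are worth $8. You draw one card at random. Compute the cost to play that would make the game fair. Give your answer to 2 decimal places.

E[payout] = (9/56)·39 + (5/56)·(-6) + (10/56)·5 + (4/56)·(-10) + (11/56)·(-2) + (6/56)·1 + (11/56)·8 = 403/56
Fair fee = E[payout] = 403/56 ≈ $7.20

$7.20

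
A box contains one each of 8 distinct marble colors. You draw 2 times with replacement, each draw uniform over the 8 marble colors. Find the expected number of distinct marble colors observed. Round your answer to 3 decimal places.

1.875

Let Xⱼ=1 if type j appears at least once. P(Xⱼ=1) = 1 − ((8−1)/8)^2 = 15/64.
E[#distinct] = 8·15/64 = 15/8.
≈ 1.875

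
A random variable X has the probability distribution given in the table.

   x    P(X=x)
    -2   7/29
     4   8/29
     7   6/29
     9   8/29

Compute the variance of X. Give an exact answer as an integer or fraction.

14418/841

E[X] = (7/29)·(-2) + (8/29)·4 + (6/29)·7 + (8/29)·9 = 132/29
E[X²] = (7/29)·4 + (8/29)·16 + (6/29)·49 + (8/29)·81 = 1098/29
Var(X) = 1098/29 − (132/29)² = 14418/841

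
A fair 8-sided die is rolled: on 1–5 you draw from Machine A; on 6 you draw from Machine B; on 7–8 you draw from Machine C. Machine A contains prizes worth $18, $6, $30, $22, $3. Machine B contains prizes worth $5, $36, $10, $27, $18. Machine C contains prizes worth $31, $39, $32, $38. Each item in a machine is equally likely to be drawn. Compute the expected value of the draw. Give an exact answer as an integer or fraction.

841/40 dollars

E[X | Machine A] = (18 + 6 + 30 + 22 + 3)/5 = 79/5
E[X | Machine B] = (5 + 36 + 10 + 27 + 18)/5 = 96/5
E[X | Machine C] = (31 + 39 + 32 + 38)/4 = 35
E[X] = (5/8)·79/5 + (1/8)·96/5 + (1/4)·35 = 841/40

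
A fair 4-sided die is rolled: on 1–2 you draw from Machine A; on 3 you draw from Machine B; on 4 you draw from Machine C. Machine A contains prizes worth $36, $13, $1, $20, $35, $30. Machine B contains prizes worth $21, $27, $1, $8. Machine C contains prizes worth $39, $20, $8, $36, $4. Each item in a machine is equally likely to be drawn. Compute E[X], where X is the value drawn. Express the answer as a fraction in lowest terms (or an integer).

E[X | Machine A] = (36 + 13 + 1 + 20 + 35 + 30)/6 = 45/2
E[X | Machine B] = (21 + 27 + 1 + 8)/4 = 57/4
E[X | Machine C] = (39 + 20 + 8 + 36 + 4)/5 = 107/5
E[X] = (1/2)·45/2 + (1/4)·57/4 + (1/4)·107/5 = 1613/80

1613/80 dollars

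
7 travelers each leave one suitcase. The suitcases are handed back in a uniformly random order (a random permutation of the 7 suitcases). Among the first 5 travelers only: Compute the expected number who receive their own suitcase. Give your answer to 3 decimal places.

0.714

Let Xᵢ = 1 if person i gets their own suitcase. For each i, P(Xᵢ=1) = 1/7.
By linearity of expectation, E[X₁+…+X_5] = 5·(1/7) = 5/7.
≈ 0.714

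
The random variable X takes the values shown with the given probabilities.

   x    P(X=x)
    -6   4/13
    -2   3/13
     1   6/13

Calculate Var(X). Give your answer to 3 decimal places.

9.053

E[X] = (4/13)·(-6) + (3/13)·(-2) + (6/13)·1 = -24/13
E[X²] = (4/13)·36 + (3/13)·4 + (6/13)·1 = 162/13
Var(X) = 162/13 − (-24/13)² = 1530/169 ≈ 9.053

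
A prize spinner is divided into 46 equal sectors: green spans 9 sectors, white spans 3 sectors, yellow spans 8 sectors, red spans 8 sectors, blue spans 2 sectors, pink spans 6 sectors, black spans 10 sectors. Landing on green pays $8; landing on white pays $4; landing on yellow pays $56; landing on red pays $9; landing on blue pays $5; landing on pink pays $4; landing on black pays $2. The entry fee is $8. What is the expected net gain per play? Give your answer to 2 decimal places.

E[payout] = (9/46)·8 + (3/46)·4 + (8/46)·56 + (8/46)·9 + (2/46)·5 + (6/46)·4 + (10/46)·2 = 329/23
Expected profit = 329/23 − 8 = 145/23 ≈ $6.30

$6.30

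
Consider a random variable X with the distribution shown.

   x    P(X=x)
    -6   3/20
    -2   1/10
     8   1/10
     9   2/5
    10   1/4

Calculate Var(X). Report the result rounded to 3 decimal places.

E[X] = (3/20)·(-6) + (1/10)·(-2) + (1/10)·8 + (2/5)·9 + (1/4)·10 = 29/5
E[X²] = (3/20)·36 + (1/10)·4 + (1/10)·64 + (2/5)·81 + (1/4)·100 = 348/5
Var(X) = 348/5 − (29/5)² = 899/25 ≈ 35.960

35.960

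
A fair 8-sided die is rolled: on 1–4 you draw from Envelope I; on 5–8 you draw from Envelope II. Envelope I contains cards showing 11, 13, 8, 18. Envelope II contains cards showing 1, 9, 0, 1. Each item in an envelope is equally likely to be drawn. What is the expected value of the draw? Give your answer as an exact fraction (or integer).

E[X | Envelope I] = (11 + 13 + 8 + 18)/4 = 25/2
E[X | Envelope II] = (1 + 9 + 0 + 1)/4 = 11/4
E[X] = (1/2)·25/2 + (1/2)·11/4 = 61/8

61/8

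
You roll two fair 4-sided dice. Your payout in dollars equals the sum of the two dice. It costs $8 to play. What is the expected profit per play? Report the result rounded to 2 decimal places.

Distribution of the sum of the two dice: 2 w.p. 1/16, 3 w.p. 1/8, 4 w.p. 3/16, 5 w.p. 1/4, 6 w.p. 3/16, 7 w.p. 1/8, …
E[payout] = (1/16)·2 + (1/8)·3 + (3/16)·4 + (1/4)·5 + (3/16)·6 + (1/8)·7 + (1/16)·8 = 5
Expected profit = 5 − 8 = -3 ≈ -$3.00

-$3.00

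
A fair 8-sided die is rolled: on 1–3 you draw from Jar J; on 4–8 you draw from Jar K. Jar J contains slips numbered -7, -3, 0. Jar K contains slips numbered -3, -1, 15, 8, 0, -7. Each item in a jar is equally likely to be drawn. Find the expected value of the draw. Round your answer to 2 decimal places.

0.00

E[X | Jar J] = (-7 − 3 + 0)/3 = -10/3
E[X | Jar K] = (-3 − 1 + 15 + 8 + 0 − 7)/6 = 2
E[X] = (3/8)·(-10/3) + (5/8)·2 = 0 ≈ 0.00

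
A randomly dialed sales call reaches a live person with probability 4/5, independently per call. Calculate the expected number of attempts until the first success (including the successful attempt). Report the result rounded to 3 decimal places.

For a geometric distribution, E[trials] = 1/p = 1/(4/5) = 5/4.
≈ 1.250

1.250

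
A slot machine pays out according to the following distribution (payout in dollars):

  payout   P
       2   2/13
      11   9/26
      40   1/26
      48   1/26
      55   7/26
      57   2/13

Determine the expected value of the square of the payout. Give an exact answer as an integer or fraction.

E[X²] = (2/13)·4 + (9/26)·121 + (1/26)·1600 + (1/26)·2304 + (7/26)·3025 + (2/13)·3249
     = 19590/13

19590/13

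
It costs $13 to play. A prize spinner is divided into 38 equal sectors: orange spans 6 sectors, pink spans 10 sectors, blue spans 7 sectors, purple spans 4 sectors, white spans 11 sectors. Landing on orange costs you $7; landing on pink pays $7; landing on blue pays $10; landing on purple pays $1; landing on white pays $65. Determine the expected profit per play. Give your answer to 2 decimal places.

E[payout] = (6/38)·(-7) + (10/38)·7 + (7/38)·10 + (4/38)·1 + (11/38)·65 = 43/2
Expected profit = 43/2 − 13 = 17/2 ≈ $8.50

$8.50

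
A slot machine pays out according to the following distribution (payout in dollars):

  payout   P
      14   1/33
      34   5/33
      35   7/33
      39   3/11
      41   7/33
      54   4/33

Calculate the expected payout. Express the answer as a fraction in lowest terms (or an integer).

E[X] = (1/33)·14 + (5/33)·34 + (7/33)·35 + (3/11)·39 + (7/33)·41 + (4/33)·54
     = 1283/33

1283/33 dollars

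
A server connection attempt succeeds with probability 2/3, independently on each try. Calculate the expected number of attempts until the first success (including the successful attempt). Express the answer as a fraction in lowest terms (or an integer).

3/2

For a geometric distribution, E[trials] = 1/p = 1/(2/3) = 3/2.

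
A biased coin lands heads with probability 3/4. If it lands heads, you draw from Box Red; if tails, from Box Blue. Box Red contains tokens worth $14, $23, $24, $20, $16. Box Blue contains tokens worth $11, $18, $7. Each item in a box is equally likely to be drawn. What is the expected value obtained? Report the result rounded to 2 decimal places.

$17.55

E[X | Box Red] = (14 + 23 + 24 + 20 + 16)/5 = 97/5
E[X | Box Blue] = (11 + 18 + 7)/3 = 12
E[X] = (3/4)·97/5 + (1/4)·12 = 351/20 ≈ 17.55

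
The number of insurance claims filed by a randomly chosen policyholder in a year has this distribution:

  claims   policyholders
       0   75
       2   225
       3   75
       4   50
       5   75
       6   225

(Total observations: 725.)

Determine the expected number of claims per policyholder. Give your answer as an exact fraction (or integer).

104/29

Total = 725, so P(claims=0) = 75/725, etc.
E[X] = (3/29)·0 + (9/29)·2 + (3/29)·3 + (2/29)·4 + (3/29)·5 + (9/29)·6
     = 104/29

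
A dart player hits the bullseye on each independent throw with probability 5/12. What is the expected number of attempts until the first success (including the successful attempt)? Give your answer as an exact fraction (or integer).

For a geometric distribution, E[trials] = 1/p = 1/(5/12) = 12/5.

12/5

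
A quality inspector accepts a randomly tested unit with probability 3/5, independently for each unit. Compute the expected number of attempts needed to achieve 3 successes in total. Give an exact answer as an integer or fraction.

By linearity (sum of 3 independent geometric waits), E[trials] = 3/p = 3/(3/5) = 5.

5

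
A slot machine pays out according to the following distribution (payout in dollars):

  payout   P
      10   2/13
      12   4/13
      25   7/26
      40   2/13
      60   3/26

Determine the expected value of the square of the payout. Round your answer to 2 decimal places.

889.50

E[X²] = (2/13)·100 + (4/13)·144 + (7/26)·625 + (2/13)·1600 + (3/26)·3600
     = 1779/2 ≈ 889.50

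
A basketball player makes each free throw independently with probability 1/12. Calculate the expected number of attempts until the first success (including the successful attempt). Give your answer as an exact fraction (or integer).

For a geometric distribution, E[trials] = 1/p = 1/(1/12) = 12.

12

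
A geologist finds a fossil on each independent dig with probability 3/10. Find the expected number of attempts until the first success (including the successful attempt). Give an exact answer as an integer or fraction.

For a geometric distribution, E[trials] = 1/p = 1/(3/10) = 10/3.

10/3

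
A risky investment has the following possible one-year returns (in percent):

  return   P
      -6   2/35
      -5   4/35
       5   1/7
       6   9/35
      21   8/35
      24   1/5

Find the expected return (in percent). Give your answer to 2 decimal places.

10.94

E[X] = (2/35)·(-6) + (4/35)·(-5) + (1/7)·5 + (9/35)·6 + (8/35)·21 + (1/5)·24
     = 383/35 ≈ 10.94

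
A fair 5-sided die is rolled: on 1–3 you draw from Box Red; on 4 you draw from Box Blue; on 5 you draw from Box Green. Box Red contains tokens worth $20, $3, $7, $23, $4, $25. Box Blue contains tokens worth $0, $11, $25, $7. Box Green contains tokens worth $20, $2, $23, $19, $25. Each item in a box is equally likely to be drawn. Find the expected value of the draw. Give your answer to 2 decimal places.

E[X | Box Red] = (20 + 3 + 7 + 23 + 4 + 25)/6 = 41/3
E[X | Box Blue] = (0 + 11 + 25 + 7)/4 = 43/4
E[X | Box Green] = (20 + 2 + 23 + 19 + 25)/5 = 89/5
E[X] = (3/5)·41/3 + (1/5)·43/4 + (1/5)·89/5 = 1391/100 ≈ 13.91

$13.91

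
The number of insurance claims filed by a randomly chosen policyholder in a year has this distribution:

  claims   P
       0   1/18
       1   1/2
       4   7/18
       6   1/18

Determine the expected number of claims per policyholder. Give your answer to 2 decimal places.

2.39

E[X] = (1/18)·0 + (1/2)·1 + (7/18)·4 + (1/18)·6
     = 43/18 ≈ 2.39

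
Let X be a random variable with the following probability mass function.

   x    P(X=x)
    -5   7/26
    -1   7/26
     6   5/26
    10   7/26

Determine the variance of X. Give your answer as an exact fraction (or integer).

E[X] = (7/26)·(-5) + (7/26)·(-1) + (5/26)·6 + (7/26)·10 = 29/13
E[X²] = (7/26)·25 + (7/26)·1 + (5/26)·36 + (7/26)·100 = 531/13
Var(X) = 531/13 − (29/13)² = 6062/169

6062/169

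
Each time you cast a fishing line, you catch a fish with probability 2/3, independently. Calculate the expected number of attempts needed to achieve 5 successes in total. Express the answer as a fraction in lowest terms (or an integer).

15/2

By linearity (sum of 5 independent geometric waits), E[trials] = 5/p = 5/(2/3) = 15/2.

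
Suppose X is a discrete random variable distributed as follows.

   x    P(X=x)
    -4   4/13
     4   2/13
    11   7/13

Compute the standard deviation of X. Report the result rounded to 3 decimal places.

6.661

E[X] = 69/13, E[X²] = 943/13
Var(X) = E[X²] − (E[X])² = 943/13 − 4761/169 = 7498/169
SD(X) = √(7498/169) ≈ 6.661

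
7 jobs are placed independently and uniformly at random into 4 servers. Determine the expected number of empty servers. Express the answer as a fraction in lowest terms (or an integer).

Let Xⱼ=1 if server j is empty. P(Xⱼ=1) = ((4-1)/4)^7 = 2187/16384.
By linearity, E[#empty] = 4·2187/16384 = 2187/4096.

2187/4096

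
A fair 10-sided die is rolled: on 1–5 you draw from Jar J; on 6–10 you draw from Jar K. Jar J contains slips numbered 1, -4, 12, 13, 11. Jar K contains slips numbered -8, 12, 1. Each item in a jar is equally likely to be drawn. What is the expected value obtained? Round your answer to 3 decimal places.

E[X | Jar J] = (1 − 4 + 12 + 13 + 11)/5 = 33/5
E[X | Jar K] = (-8 + 12 + 1)/3 = 5/3
E[X] = (1/2)·33/5 + (1/2)·5/3 = 62/15 ≈ 4.133

4.133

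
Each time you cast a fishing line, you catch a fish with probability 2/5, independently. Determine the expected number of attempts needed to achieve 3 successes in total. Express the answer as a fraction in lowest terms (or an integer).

By linearity (sum of 3 independent geometric waits), E[trials] = 3/p = 3/(2/5) = 15/2.

15/2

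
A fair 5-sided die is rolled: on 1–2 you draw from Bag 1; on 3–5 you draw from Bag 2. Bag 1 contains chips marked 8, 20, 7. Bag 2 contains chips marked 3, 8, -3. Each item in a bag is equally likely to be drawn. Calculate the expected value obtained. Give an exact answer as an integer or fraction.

94/15

E[X | Bag 1] = (8 + 20 + 7)/3 = 35/3
E[X | Bag 2] = (3 + 8 − 3)/3 = 8/3
E[X] = (2/5)·35/3 + (3/5)·8/3 = 94/15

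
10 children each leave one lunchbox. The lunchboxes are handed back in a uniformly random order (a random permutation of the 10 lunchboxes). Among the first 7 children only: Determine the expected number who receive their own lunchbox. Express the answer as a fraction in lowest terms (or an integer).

7/10

Let Xᵢ = 1 if person i gets their own lunchbox. For each i, P(Xᵢ=1) = 1/10.
By linearity of expectation, E[X₁+…+X_7] = 7·(1/10) = 7/10.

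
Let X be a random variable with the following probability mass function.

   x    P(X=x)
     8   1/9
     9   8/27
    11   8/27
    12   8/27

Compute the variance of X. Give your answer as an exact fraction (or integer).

1520/729

E[X] = (1/9)·8 + (8/27)·9 + (8/27)·11 + (8/27)·12 = 280/27
E[X²] = (1/9)·64 + (8/27)·81 + (8/27)·121 + (8/27)·144 = 2960/27
Var(X) = 2960/27 − (280/27)² = 1520/729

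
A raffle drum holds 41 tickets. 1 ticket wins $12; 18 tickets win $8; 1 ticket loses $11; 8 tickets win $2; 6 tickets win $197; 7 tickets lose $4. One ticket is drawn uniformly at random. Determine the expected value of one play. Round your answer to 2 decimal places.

$32.07

E[payout] = (1/41)·12 + (18/41)·8 + (1/41)·(-11) + (8/41)·2 + (6/41)·197 + (7/41)·(-4) = 1315/41
≈ $32.07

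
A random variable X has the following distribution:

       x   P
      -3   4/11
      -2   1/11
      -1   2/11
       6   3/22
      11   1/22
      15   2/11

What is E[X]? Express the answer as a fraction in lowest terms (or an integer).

57/22

E[X] = (4/11)·(-3) + (1/11)·(-2) + (2/11)·(-1) + (3/22)·6 + (1/22)·11 + (2/11)·15
     = 57/22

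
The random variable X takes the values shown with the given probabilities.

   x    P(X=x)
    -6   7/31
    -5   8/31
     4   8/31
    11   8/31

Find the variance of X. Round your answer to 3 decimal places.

E[X] = (7/31)·(-6) + (8/31)·(-5) + (8/31)·4 + (8/31)·11 = 38/31
E[X²] = (7/31)·36 + (8/31)·25 + (8/31)·16 + (8/31)·121 = 1548/31
Var(X) = 1548/31 − (38/31)² = 46544/961 ≈ 48.433

48.433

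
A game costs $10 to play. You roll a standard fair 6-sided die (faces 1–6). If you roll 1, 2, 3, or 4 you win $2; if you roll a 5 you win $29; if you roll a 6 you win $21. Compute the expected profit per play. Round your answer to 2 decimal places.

-$0.33

E[payout] = (2/3)·2 + (1/6)·21 + (1/6)·29 = 29/3
Expected profit = 29/3 − 10 = -1/3 ≈ -$0.33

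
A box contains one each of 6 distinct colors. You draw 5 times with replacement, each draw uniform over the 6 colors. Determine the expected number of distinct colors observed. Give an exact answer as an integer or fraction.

4651/1296

Let Xⱼ=1 if type j appears at least once. P(Xⱼ=1) = 1 − ((6−1)/6)^5 = 4651/7776.
E[#distinct] = 6·4651/7776 = 4651/1296.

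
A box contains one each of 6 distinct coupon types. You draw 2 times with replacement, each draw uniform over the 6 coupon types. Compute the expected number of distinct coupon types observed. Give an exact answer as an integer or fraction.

11/6

Let Xⱼ=1 if type j appears at least once. P(Xⱼ=1) = 1 − ((6−1)/6)^2 = 11/36.
E[#distinct] = 6·11/36 = 11/6.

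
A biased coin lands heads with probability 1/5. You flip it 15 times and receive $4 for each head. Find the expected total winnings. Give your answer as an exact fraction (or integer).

E[#heads] = 15·1/5 = 3 (linearity over flips).
E[winnings] = 4·3 = 12.

$12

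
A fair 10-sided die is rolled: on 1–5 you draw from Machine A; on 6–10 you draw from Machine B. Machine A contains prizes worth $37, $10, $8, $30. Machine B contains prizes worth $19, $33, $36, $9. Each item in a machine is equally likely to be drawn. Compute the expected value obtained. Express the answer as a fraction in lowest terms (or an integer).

E[X | Machine A] = (37 + 10 + 8 + 30)/4 = 85/4
E[X | Machine B] = (19 + 33 + 36 + 9)/4 = 97/4
E[X] = (1/2)·85/4 + (1/2)·97/4 = 91/4

91/4 dollars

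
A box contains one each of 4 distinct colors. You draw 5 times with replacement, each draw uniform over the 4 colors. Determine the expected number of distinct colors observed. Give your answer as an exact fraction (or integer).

Let Xⱼ=1 if type j appears at least once. P(Xⱼ=1) = 1 − ((4−1)/4)^5 = 781/1024.
E[#distinct] = 4·781/1024 = 781/256.

781/256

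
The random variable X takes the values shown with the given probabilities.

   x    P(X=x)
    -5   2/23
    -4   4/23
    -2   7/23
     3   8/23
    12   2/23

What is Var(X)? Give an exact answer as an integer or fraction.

11482/529

E[X] = (2/23)·(-5) + (4/23)·(-4) + (7/23)·(-2) + (8/23)·3 + (2/23)·12 = 8/23
E[X²] = (2/23)·25 + (4/23)·16 + (7/23)·4 + (8/23)·9 + (2/23)·144 = 502/23
Var(X) = 502/23 − (8/23)² = 11482/529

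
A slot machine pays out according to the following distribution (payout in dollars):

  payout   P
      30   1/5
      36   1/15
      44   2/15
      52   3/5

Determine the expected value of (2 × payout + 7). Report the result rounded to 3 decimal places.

E[2x+7] = (1/5)·67 + (1/15)·79 + (2/15)·95 + (3/5)·111
     = 1469/15 ≈ 97.933

97.933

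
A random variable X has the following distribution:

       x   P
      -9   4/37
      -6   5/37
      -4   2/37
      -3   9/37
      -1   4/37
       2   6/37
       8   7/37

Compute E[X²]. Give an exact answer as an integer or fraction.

E[X²] = (4/37)·81 + (5/37)·36 + (2/37)·16 + (9/37)·9 + (4/37)·1 + (6/37)·4 + (7/37)·64
     = 1093/37

1093/37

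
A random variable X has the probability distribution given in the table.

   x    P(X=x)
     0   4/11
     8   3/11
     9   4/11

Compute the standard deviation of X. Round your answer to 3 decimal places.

E[X] = 60/11, E[X²] = 516/11
Var(X) = E[X²] − (E[X])² = 516/11 − 3600/121 = 2076/121
SD(X) = √(2076/121) ≈ 4.142

4.142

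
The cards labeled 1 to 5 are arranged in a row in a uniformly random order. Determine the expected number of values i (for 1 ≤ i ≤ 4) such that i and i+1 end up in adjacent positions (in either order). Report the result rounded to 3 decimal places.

1.600

For each i ∈ {1,…,4}, let Xᵢ = 1 if i and i+1 are adjacent. P(Xᵢ=1) = 2·(5−1)!/5! = 2/5.
By linearity, E[ΣXᵢ] = (4)·(2/5) = 8/5.
≈ 1.600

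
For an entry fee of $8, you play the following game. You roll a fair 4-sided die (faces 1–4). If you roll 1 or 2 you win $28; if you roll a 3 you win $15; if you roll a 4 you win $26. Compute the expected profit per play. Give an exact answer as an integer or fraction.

65/4 dollars

E[payout] = (1/4)·15 + (1/4)·26 + (1/2)·28 = 97/4
Expected profit = 97/4 − 8 = 65/4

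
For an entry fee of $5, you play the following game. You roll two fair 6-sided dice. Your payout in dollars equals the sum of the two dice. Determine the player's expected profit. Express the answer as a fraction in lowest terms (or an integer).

$2

Distribution of the sum of the two dice: 2 w.p. 1/36, 3 w.p. 1/18, 4 w.p. 1/12, 5 w.p. 1/9, 6 w.p. 5/36, 7 w.p. 1/6, …
E[payout] = (1/36)·2 + (1/18)·3 + (1/12)·4 + (1/9)·5 + (5/36)·6 + (1/6)·7 + (5/36)·8 + (1/9)·9 + (1/12)·10 + (1/18)·11 + (1/36)·12 = 7
Expected profit = 7 − 5 = 2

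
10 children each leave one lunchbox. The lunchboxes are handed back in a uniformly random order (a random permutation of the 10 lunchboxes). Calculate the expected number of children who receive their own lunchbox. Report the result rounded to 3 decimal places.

1.000

Let Xᵢ = 1 if person i gets their own lunchbox. For each i, P(Xᵢ=1) = 1/10.
By linearity of expectation, E[X₁+…+X_10] = 10·(1/10) = 1.
≈ 1.000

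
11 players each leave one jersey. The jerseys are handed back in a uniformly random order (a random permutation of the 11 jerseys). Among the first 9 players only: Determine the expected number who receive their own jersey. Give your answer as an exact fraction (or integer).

Let Xᵢ = 1 if person i gets their own jersey. For each i, P(Xᵢ=1) = 1/11.
By linearity of expectation, E[X₁+…+X_9] = 9·(1/11) = 9/11.

9/11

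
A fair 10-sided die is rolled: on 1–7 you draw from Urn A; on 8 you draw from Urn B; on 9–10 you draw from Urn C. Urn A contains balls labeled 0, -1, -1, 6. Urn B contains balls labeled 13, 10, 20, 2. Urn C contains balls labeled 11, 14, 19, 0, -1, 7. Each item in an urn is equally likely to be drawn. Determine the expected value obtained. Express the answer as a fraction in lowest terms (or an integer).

E[X | Urn A] = (0 − 1 − 1 + 6)/4 = 1
E[X | Urn B] = (13 + 10 + 20 + 2)/4 = 45/4
E[X | Urn C] = (11 + 14 + 19 + 0 − 1 + 7)/6 = 25/3
E[X] = (7/10)·1 + (1/10)·45/4 + (1/5)·25/3 = 419/120

419/120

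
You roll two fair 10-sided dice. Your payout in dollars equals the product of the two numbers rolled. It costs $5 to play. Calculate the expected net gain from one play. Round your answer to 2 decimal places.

Distribution of the product of the two numbers rolled: 1 w.p. 1/100, 2 w.p. 1/50, 3 w.p. 1/50, 4 w.p. 3/100, 5 w.p. 1/50, 6 w.p. 1/25, …
E[payout] = (1/100)·1 + (1/50)·2 + (1/50)·3 + (3/100)·4 + (1/50)·5 + (1/25)·6 + (1/50)·7 + (1/25)·8 + (3/100)·9 + (1/25)·10 + (1/25)·12 + (1/50)·14 + (1/50)·15 + (3/100)·16 + (1/25)·18 + (1/25)·20 + (1/50)·21 + (1/25)·24 + (1/100)·25 + (1/50)·27 + (1/50)·28 + (1/25)·30 + (1/50)·32 + (1/50)·35 + (3/100)·36 + (1/25)·40 + (1/50)·42 + (1/50)·45 + (1/50)·48 + (1/100)·49 + (1/50)·50 + (1/50)·54 + (1/50)·56 + (1/50)·60 + (1/50)·63 + (1/100)·64 + (1/50)·70 + (1/50)·72 + (1/50)·80 + (1/100)·81 + (1/50)·90 + (1/100)·100 = 121/4
Expected profit = 121/4 − 5 = 101/4 ≈ $25.25

$25.25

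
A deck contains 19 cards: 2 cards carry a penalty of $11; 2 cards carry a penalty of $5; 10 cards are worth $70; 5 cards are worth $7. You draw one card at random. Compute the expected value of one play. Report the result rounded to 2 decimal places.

$37.00

E[payout] = (2/19)·(-11) + (2/19)·(-5) + (10/19)·70 + (5/19)·7 = 37
≈ $37.00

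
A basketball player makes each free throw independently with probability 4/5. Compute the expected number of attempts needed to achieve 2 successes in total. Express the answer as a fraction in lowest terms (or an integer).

By linearity (sum of 2 independent geometric waits), E[trials] = 2/p = 2/(4/5) = 5/2.

5/2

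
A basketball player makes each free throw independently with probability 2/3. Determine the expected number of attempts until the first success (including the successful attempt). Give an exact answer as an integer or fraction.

3/2

For a geometric distribution, E[trials] = 1/p = 1/(2/3) = 3/2.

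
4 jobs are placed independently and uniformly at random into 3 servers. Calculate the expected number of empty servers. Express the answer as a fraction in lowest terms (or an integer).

Let Xⱼ=1 if server j is empty. P(Xⱼ=1) = ((3-1)/3)^4 = 16/81.
By linearity, E[#empty] = 3·16/81 = 16/27.

16/27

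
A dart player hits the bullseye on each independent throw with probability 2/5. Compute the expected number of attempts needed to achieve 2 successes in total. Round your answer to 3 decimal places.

5.000

By linearity (sum of 2 independent geometric waits), E[trials] = 2/p = 2/(2/5) = 5.
≈ 5.000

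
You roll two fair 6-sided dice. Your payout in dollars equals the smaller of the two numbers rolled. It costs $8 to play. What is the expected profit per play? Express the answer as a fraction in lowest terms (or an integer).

Distribution of the smaller of the two numbers rolled: 1 w.p. 11/36, 2 w.p. 1/4, 3 w.p. 7/36, 4 w.p. 5/36, 5 w.p. 1/12, 6 w.p. 1/36
E[payout] = (11/36)·1 + (1/4)·2 + (7/36)·3 + (5/36)·4 + (1/12)·5 + (1/36)·6 = 91/36
Expected profit = 91/36 − 8 = -197/36

-197/36 dollars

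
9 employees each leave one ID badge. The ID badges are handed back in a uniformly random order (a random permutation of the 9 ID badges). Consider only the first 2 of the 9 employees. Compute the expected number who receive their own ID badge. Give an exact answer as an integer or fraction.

2/9

Let Xᵢ = 1 if person i gets their own ID badge. For each i, P(Xᵢ=1) = 1/9.
By linearity of expectation, E[X₁+…+X_2] = 2·(1/9) = 2/9.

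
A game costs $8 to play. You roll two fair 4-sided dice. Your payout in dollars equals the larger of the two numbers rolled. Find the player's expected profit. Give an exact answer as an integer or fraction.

Distribution of the larger of the two numbers rolled: 1 w.p. 1/16, 2 w.p. 3/16, 3 w.p. 5/16, 4 w.p. 7/16
E[payout] = (1/16)·1 + (3/16)·2 + (5/16)·3 + (7/16)·4 = 25/8
Expected profit = 25/8 − 8 = -39/8

-39/8 dollars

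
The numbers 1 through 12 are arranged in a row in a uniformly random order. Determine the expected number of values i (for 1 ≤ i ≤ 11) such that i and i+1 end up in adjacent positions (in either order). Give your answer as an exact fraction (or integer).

For each i ∈ {1,…,11}, let Xᵢ = 1 if i and i+1 are adjacent. P(Xᵢ=1) = 2·(12−1)!/12! = 2/12.
By linearity, E[ΣXᵢ] = (11)·(2/12) = 11/6.

11/6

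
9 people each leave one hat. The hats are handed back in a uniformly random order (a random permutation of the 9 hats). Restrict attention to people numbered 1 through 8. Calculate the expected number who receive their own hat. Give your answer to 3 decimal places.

0.889

Let Xᵢ = 1 if person i gets their own hat. For each i, P(Xᵢ=1) = 1/9.
By linearity of expectation, E[X₁+…+X_8] = 8·(1/9) = 8/9.
≈ 0.889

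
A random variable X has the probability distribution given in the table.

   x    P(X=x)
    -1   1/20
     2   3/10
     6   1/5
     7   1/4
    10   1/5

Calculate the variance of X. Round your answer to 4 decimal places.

10.4500

E[X] = (1/20)·(-1) + (3/10)·2 + (1/5)·6 + (1/4)·7 + (1/5)·10 = 11/2
E[X²] = (1/20)·1 + (3/10)·4 + (1/5)·36 + (1/4)·49 + (1/5)·100 = 407/10
Var(X) = 407/10 − (11/2)² = 209/20 ≈ 10.4500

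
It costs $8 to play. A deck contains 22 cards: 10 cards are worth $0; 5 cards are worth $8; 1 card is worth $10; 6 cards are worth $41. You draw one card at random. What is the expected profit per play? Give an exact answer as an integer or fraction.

E[payout] = (10/22)·0 + (5/22)·8 + (1/22)·10 + (6/22)·41 = 148/11
Expected profit = 148/11 − 8 = 60/11

60/11 dollars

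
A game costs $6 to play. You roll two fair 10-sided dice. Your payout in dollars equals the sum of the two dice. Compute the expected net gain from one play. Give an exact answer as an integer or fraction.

Distribution of the sum of the two dice: 2 w.p. 1/100, 3 w.p. 1/50, 4 w.p. 3/100, 5 w.p. 1/25, 6 w.p. 1/20, 7 w.p. 3/50, …
E[payout] = (1/100)·2 + (1/50)·3 + (3/100)·4 + (1/25)·5 + (1/20)·6 + (3/50)·7 + (7/100)·8 + (2/25)·9 + (9/100)·10 + (1/10)·11 + (9/100)·12 + (2/25)·13 + (7/100)·14 + (3/50)·15 + (1/20)·16 + (1/25)·17 + (3/100)·18 + (1/50)·19 + (1/100)·20 = 11
Expected profit = 11 − 6 = 5

$5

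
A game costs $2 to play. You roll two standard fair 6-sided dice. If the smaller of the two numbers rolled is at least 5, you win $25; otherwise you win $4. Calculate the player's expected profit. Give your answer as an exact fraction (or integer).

13/3 dollars

E[payout] = (8/9)·4 + (1/9)·25 = 19/3
Expected profit = 19/3 − 2 = 13/3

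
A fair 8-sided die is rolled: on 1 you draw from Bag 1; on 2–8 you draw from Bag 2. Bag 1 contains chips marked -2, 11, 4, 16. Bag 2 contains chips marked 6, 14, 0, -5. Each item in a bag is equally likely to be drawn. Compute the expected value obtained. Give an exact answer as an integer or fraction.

E[X | Bag 1] = (-2 + 11 + 4 + 16)/4 = 29/4
E[X | Bag 2] = (6 + 14 + 0 − 5)/4 = 15/4
E[X] = (1/8)·29/4 + (7/8)·15/4 = 67/16

67/16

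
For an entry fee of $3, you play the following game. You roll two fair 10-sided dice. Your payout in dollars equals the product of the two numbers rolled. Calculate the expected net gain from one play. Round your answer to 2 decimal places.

Distribution of the product of the two numbers rolled: 1 w.p. 1/100, 2 w.p. 1/50, 3 w.p. 1/50, 4 w.p. 3/100, 5 w.p. 1/50, 6 w.p. 1/25, …
E[payout] = (1/100)·1 + (1/50)·2 + (1/50)·3 + (3/100)·4 + (1/50)·5 + (1/25)·6 + (1/50)·7 + (1/25)·8 + (3/100)·9 + (1/25)·10 + (1/25)·12 + (1/50)·14 + (1/50)·15 + (3/100)·16 + (1/25)·18 + (1/25)·20 + (1/50)·21 + (1/25)·24 + (1/100)·25 + (1/50)·27 + (1/50)·28 + (1/25)·30 + (1/50)·32 + (1/50)·35 + (3/100)·36 + (1/25)·40 + (1/50)·42 + (1/50)·45 + (1/50)·48 + (1/100)·49 + (1/50)·50 + (1/50)·54 + (1/50)·56 + (1/50)·60 + (1/50)·63 + (1/100)·64 + (1/50)·70 + (1/50)·72 + (1/50)·80 + (1/100)·81 + (1/50)·90 + (1/100)·100 = 121/4
Expected profit = 121/4 − 3 = 109/4 ≈ $27.25

$27.25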